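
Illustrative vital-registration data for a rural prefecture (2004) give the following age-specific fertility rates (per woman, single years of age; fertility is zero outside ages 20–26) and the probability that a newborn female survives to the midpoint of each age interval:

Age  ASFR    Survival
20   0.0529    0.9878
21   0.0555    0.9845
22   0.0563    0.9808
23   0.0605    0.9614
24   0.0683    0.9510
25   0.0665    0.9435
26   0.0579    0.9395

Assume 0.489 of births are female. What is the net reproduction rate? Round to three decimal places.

0.197

Proportion female at birth = 0.489.
Survival-weighted fertility by age (1·fₓ·Sₓ):
  20: 1 × 0.0529 × 0.9878 = 0.05225
  21: 1 × 0.0555 × 0.9845 = 0.05464
  22: 1 × 0.0563 × 0.9808 = 0.05522
  23: 1 × 0.0605 × 0.9614 = 0.05816
  24: 1 × 0.0683 × 0.9510 = 0.06495
  25: 1 × 0.0665 × 0.9435 = 0.06274
  26: 1 × 0.0579 × 0.9395 = 0.05440
Sum = 0.40236
NRR = 0.489 × 0.40236 = 0.19675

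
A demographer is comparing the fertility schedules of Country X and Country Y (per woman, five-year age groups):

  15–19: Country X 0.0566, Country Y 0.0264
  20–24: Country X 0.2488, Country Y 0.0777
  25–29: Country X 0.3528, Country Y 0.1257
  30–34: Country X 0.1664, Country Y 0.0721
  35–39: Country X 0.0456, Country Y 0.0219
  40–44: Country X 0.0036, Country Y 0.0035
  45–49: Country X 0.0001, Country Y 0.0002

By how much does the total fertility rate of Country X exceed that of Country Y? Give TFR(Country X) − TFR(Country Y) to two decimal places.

Country X:
  Sum of ASFRs = 0.0566 + 0.2488 + 0.3528 + 0.1664 + 0.0456 + 0.0036 + 0.0001 = 0.8739
  TFR = 5 × 0.8739 = 4.3695
Country Y:
  Sum of ASFRs = 0.0264 + 0.0777 + 0.1257 + 0.0721 + 0.0219 + 0.0035 + 0.0002 = 0.3275
  TFR = 5 × 0.3275 = 1.6375
Difference = 4.3695 − 1.6375 = 2.732

2.73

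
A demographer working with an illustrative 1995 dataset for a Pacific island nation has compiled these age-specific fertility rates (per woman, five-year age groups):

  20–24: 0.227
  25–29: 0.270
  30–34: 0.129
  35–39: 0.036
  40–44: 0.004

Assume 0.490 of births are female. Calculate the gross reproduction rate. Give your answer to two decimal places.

Proportion female at birth = 0.490.
Sum of ASFRs = 0.227 + 0.270 + 0.129 + 0.036 + 0.004 = 0.666
TFR = 5 × 0.666 = 3.33
GRR = 0.490 × 3.33 = 1.63170

1.63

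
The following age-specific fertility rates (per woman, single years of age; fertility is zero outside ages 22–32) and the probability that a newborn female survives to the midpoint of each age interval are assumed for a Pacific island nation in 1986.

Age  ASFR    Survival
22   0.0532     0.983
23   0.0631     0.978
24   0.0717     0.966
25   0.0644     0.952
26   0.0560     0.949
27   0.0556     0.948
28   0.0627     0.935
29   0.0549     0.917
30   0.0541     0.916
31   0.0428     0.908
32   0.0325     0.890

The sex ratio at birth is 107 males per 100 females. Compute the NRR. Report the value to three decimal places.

0.279

Proportion female at birth = 100 / (100 + 107) = 0.48309.
Per-age-group product (1 × ASFR × survival probability):
  22: 1 × 0.0532 × 0.983 = 0.05230
  23: 1 × 0.0631 × 0.978 = 0.06171
  24: 1 × 0.0717 × 0.966 = 0.06926
  25: 1 × 0.0644 × 0.952 = 0.06131
  26: 1 × 0.0560 × 0.949 = 0.05314
  27: 1 × 0.0556 × 0.948 = 0.05271
  28: 1 × 0.0627 × 0.935 = 0.05862
  29: 1 × 0.0549 × 0.917 = 0.05034
  30: 1 × 0.0541 × 0.916 = 0.04956
  31: 1 × 0.0428 × 0.908 = 0.03886
  32: 1 × 0.0325 × 0.890 = 0.02893
Sum = 0.57674
NRR = 0.48309 × 0.57674 = 0.27862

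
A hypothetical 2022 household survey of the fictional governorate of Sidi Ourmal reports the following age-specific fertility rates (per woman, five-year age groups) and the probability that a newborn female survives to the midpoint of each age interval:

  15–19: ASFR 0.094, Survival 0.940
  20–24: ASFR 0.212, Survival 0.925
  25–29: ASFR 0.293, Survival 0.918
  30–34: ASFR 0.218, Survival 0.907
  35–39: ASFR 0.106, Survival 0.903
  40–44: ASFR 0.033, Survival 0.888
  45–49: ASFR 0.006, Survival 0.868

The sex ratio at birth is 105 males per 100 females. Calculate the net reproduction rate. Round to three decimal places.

Proportion female at birth = 100 / (100 + 105) = 0.48780.
Survival-weighted fertility by age (5·fₓ·Sₓ):
  15–19: 5 × 0.094 × 0.940 = 0.44180
  20–24: 5 × 0.212 × 0.925 = 0.98050
  25–29: 5 × 0.293 × 0.918 = 1.34487
  30–34: 5 × 0.218 × 0.907 = 0.98863
  35–39: 5 × 0.106 × 0.903 = 0.47859
  40–44: 5 × 0.033 × 0.888 = 0.14652
  45–49: 5 × 0.006 × 0.868 = 0.02604
Sum = 4.40695
NRR = 0.48780 × 4.40695 = 2.14971

2.150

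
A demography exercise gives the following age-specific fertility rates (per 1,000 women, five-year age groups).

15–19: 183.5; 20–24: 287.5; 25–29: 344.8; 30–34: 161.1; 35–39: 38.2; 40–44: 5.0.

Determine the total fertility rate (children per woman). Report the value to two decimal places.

5.10

Sum of ASFRs = 183.5 + 287.5 + 344.8 + 161.1 + 38.2 + 5.0 = 1020.1
TFR = 5 × 1020.1 / 1000 = 5.1005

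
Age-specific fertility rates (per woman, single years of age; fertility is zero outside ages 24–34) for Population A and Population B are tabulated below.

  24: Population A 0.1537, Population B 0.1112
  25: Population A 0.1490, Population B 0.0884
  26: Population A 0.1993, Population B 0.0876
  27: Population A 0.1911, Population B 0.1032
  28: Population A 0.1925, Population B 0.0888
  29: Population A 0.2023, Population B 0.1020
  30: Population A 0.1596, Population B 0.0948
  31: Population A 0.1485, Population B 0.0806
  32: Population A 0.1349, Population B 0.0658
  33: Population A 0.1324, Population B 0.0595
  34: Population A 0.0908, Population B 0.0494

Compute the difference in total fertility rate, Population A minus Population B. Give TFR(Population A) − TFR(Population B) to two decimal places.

0.82

Population A:
  Sum of ASFRs = 0.1537 + 0.1490 + 0.1993 + 0.1911 + 0.1925 + 0.2023 + 0.1596 + 0.1485 + 0.1349 + 0.1324 + 0.0908 = 1.7541
  TFR = 1.7541
Population B:
  Sum of ASFRs = 0.1112 + 0.0884 + 0.0876 + 0.1032 + 0.0888 + 0.1020 + 0.0948 + 0.0806 + 0.0658 + 0.0595 + 0.0494 = 0.9313
  TFR = 0.9313
Difference = 1.7541 − 0.9313 = 0.8228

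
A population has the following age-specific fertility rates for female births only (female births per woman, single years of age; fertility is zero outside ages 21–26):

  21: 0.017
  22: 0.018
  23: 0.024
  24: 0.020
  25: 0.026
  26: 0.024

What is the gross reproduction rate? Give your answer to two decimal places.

0.13

Sum of female ASFRs = 0.017 + 0.018 + 0.024 + 0.020 + 0.026 + 0.024 = 0.129
GRR = 0.129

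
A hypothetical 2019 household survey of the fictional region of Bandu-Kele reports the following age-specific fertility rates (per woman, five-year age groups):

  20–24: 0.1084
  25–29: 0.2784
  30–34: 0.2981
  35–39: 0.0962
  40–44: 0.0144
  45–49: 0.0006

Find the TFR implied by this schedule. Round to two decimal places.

Sum of ASFRs = 0.1084 + 0.2784 + 0.2981 + 0.0962 + 0.0144 + 0.0006 = 0.7961
TFR = 5 × 0.7961 = 3.9805

3.98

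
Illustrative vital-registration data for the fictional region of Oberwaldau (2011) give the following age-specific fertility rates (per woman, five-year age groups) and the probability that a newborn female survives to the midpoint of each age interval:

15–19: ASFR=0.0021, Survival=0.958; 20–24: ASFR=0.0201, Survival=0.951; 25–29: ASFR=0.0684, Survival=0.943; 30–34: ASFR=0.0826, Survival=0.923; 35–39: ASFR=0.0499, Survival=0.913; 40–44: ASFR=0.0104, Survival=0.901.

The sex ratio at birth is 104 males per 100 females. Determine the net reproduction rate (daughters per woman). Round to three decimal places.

Proportion female at birth = 100 / (100 + 104) = 0.49020.
Per-age-group product (5 × ASFR × survival probability):
  15–19: 5 × 0.0021 × 0.958 = 0.01006
  20–24: 5 × 0.0201 × 0.951 = 0.09558
  25–29: 5 × 0.0684 × 0.943 = 0.32251
  30–34: 5 × 0.0826 × 0.923 = 0.38120
  35–39: 5 × 0.0499 × 0.913 = 0.22779
  40–44: 5 × 0.0104 × 0.901 = 0.04685
Sum = 1.08399
NRR = 0.49020 × 1.08399 = 0.53137
NRR < 1, so the cohort does not fully replace itself.

0.531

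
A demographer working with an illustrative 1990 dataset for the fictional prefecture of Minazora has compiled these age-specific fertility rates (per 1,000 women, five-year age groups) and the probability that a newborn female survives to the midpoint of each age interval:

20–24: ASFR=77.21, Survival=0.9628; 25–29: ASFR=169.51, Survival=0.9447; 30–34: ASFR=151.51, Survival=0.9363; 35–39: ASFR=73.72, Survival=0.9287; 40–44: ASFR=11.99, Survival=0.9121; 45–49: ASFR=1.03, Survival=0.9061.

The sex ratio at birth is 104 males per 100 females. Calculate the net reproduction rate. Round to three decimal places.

Proportion female at birth = 100 / (100 + 104) = 0.49020.
Per-age-group product (5 × ASFR × survival probability):
  20–24: 5 × 77.21/1000 × 0.9628 = 0.37169
  25–29: 5 × 169.51/1000 × 0.9447 = 0.80068
  30–34: 5 × 151.51/1000 × 0.9363 = 0.70929
  35–39: 5 × 73.72/1000 × 0.9287 = 0.34232
  40–44: 5 × 11.99/1000 × 0.9121 = 0.05468
  45–49: 5 × 1.03/1000 × 0.9061 = 0.00467
Sum = 2.28333
NRR = 0.49020 × 2.28333 = 1.11929

1.119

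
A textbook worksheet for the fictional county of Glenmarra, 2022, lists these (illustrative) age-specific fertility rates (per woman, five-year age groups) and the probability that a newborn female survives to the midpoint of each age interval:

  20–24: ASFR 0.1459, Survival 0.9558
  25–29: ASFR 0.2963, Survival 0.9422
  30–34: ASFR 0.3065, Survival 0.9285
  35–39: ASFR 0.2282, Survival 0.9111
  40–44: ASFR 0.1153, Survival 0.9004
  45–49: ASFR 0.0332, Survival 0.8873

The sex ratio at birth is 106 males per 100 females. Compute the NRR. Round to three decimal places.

Proportion female at birth = 100 / (100 + 106) = 0.48544.
Per-age-group product (5 × ASFR × survival probability):
  20–24: 5 × 0.1459 × 0.9558 = 0.69726
  25–29: 5 × 0.2963 × 0.9422 = 1.39587
  30–34: 5 × 0.3065 × 0.9285 = 1.42293
  35–39: 5 × 0.2282 × 0.9111 = 1.03957
  40–44: 5 × 0.1153 × 0.9004 = 0.51908
  45–49: 5 × 0.0332 × 0.8873 = 0.14729
Sum = 5.22200
NRR = 0.48544 × 5.22200 = 2.53497

2.535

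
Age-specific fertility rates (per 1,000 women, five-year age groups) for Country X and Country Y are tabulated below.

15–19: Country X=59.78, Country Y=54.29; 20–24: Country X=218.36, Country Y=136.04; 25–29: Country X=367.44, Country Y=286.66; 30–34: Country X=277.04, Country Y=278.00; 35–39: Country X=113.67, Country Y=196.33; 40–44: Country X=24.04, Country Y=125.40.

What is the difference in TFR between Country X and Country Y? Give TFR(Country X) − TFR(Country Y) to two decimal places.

-0.08

Country X:
  Sum of ASFRs = 59.78 + 218.36 + 367.44 + 277.04 + 113.67 + 24.04 = 1060.33
  TFR = 5 × 1060.33 / 1000 = 5.30165
Country Y:
  Sum of ASFRs = 54.29 + 136.04 + 286.66 + 278.00 + 196.33 + 125.40 = 1076.72
  TFR = 5 × 1076.72 / 1000 = 5.3836
Difference = 5.30165 − 5.3836 = -0.08195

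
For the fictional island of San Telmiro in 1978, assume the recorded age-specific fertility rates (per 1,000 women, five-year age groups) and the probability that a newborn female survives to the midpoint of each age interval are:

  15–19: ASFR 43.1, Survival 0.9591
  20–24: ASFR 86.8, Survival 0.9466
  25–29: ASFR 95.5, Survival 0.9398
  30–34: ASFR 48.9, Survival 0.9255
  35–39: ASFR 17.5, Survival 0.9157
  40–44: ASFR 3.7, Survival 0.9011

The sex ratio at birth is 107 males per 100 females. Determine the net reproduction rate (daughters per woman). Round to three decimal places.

0.671

Proportion female at birth = 100 / (100 + 107) = 0.48309.
Weighting each age-specific rate by interval width and survival:
  15–19: 5 × 43.1/1000 × 0.9591 = 0.20669
  20–24: 5 × 86.8/1000 × 0.9466 = 0.41082
  25–29: 5 × 95.5/1000 × 0.9398 = 0.44875
  30–34: 5 × 48.9/1000 × 0.9255 = 0.22628
  35–39: 5 × 17.5/1000 × 0.9157 = 0.08012
  40–44: 5 × 3.7/1000 × 0.9011 = 0.01667
Sum = 1.38933
NRR = 0.48309 × 1.38933 = 0.67117
An NRR under 1 implies long-run decline under these rates.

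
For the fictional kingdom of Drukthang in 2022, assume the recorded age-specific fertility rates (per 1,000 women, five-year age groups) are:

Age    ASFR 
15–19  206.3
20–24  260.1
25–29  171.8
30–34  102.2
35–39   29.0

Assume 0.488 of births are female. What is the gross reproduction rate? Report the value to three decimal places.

Proportion female at birth = 0.488.
Sum of ASFRs = 206.3 + 260.1 + 171.8 + 102.2 + 29.0 = 769.4
TFR = 5 × 769.4 / 1000 = 3.847
GRR = 0.488 × 3.847 = 1.87734

1.877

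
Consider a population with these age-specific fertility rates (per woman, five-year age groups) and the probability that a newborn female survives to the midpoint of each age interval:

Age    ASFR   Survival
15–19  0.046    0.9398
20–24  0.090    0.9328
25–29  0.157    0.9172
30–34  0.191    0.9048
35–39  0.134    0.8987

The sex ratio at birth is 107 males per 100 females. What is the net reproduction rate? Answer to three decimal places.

1.363

Proportion female at birth = 100 / (100 + 107) = 0.48309.
Per-age-group product (5 × ASFR × survival probability):
  15–19: 5 × 0.046 × 0.9398 = 0.21615
  20–24: 5 × 0.090 × 0.9328 = 0.41976
  25–29: 5 × 0.157 × 0.9172 = 0.72000
  30–34: 5 × 0.191 × 0.9048 = 0.86408
  35–39: 5 × 0.134 × 0.8987 = 0.60213
Sum = 2.82212
NRR = 0.48309 × 2.82212 = 1.36334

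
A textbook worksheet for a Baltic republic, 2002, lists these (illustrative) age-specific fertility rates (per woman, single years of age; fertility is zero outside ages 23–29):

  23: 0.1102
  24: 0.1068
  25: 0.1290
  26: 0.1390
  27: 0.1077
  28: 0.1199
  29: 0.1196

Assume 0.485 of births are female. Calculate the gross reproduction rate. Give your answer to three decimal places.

Proportion female at birth = 0.485.
Sum of ASFRs = 0.1102 + 0.1068 + 0.1290 + 0.1390 + 0.1077 + 0.1199 + 0.1196 = 0.8322
TFR = 0.8322
GRR = 0.485 × 0.8322 = 0.40362

0.404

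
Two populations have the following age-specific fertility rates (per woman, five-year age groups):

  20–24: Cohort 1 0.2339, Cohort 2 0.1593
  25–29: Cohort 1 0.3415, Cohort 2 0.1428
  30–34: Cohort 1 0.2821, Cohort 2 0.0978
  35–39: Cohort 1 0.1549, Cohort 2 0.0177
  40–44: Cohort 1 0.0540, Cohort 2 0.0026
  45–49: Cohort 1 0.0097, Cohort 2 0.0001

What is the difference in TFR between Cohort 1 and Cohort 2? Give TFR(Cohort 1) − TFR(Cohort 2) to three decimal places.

3.279

Cohort 1:
  Sum of ASFRs = 0.2339 + 0.3415 + 0.2821 + 0.1549 + 0.0540 + 0.0097 = 1.0761
  TFR = 5 × 1.0761 = 5.3805
Cohort 2:
  Sum of ASFRs = 0.1593 + 0.1428 + 0.0978 + 0.0177 + 0.0026 + 0.0001 = 0.4203
  TFR = 5 × 0.4203 = 2.1015
Difference = 5.3805 − 2.1015 = 3.279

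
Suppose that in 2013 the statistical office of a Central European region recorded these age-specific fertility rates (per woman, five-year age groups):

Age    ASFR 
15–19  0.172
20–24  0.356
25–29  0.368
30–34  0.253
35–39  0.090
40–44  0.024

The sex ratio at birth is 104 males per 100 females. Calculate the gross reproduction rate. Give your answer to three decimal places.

3.096

Proportion female at birth = 100 / (100 + 104) = 0.49020.
Sum of ASFRs = 0.172 + 0.356 + 0.368 + 0.253 + 0.090 + 0.024 = 1.263
TFR = 5 × 1.263 = 6.315
GRR = 0.49020 × 6.315 = 3.09561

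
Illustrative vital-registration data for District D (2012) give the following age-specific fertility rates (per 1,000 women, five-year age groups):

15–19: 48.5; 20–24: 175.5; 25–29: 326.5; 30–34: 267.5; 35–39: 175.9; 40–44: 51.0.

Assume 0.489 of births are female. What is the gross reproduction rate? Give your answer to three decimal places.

Proportion female at birth = 0.489.
Sum of ASFRs = 48.5 + 175.5 + 326.5 + 267.5 + 175.9 + 51.0 = 1044.9
TFR = 5 × 1044.9 / 1000 = 5.2245
GRR = 0.489 × 5.2245 = 2.55478

2.555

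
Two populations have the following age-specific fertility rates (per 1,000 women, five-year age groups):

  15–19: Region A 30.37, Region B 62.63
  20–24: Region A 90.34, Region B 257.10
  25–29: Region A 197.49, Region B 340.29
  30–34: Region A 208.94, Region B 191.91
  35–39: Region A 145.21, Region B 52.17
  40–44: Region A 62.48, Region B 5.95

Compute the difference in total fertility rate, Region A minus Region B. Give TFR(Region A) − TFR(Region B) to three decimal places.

-0.876

Region A:
  Sum of ASFRs = 30.37 + 90.34 + 197.49 + 208.94 + 145.21 + 62.48 = 734.83
  TFR = 5 × 734.83 / 1000 = 3.67415
Region B:
  Sum of ASFRs = 62.63 + 257.10 + 340.29 + 191.91 + 52.17 + 5.95 = 910.05
  TFR = 5 × 910.05 / 1000 = 4.55025
Difference = 3.67415 − 4.55025 = -0.8761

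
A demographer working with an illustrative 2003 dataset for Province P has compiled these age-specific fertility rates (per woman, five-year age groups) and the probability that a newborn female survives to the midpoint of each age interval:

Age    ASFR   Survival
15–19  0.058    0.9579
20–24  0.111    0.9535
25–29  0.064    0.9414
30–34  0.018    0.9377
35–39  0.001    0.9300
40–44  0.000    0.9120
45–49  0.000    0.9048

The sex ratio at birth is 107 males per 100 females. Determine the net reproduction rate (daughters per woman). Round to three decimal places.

0.578

Proportion female at birth = 100 / (100 + 107) = 0.48309.
Each age group contributes 5 × ASFR × survival:
  15–19: 5 × 0.058 × 0.9579 = 0.27779
  20–24: 5 × 0.111 × 0.9535 = 0.52919
  25–29: 5 × 0.064 × 0.9414 = 0.30125
  30–34: 5 × 0.018 × 0.9377 = 0.08439
  35–39: 5 × 0.001 × 0.9300 = 0.00465
  40–44: 5 × 0.000 × 0.9120 = 0.00000
  45–49: 5 × 0.000 × 0.9048 = 0.00000
Sum = 1.19727
NRR = 0.48309 × 1.19727 = 0.57839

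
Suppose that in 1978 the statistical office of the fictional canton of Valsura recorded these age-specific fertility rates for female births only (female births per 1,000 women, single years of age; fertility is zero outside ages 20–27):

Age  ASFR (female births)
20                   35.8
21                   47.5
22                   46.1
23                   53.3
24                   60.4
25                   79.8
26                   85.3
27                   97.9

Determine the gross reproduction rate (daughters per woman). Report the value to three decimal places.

0.506

Sum of female ASFRs = 35.8 + 47.5 + 46.1 + 53.3 + 60.4 + 79.8 + 85.3 + 97.9 = 506.1
GRR = 506.1 / 1000 = 0.5061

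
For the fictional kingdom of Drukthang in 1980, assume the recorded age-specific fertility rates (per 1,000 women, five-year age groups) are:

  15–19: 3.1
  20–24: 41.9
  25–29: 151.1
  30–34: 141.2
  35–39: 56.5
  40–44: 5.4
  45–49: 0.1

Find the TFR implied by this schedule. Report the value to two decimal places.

Sum of ASFRs = 3.1 + 41.9 + 151.1 + 141.2 + 56.5 + 5.4 + 0.1 = 399.3
TFR = 5 × 399.3 / 1000 = 1.9965

2.00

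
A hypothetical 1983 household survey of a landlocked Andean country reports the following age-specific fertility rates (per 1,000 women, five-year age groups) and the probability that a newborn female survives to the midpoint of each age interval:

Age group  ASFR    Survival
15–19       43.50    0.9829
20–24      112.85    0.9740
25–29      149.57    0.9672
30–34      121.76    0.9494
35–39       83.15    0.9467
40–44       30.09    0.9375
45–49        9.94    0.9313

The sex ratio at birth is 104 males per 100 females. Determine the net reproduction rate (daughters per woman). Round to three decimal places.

Proportion female at birth = 100 / (100 + 104) = 0.49020.
Each age group contributes 5 × ASFR × survival:
  15–19: 5 × 43.50/1000 × 0.9829 = 0.21378
  20–24: 5 × 112.85/1000 × 0.9740 = 0.54958
  25–29: 5 × 149.57/1000 × 0.9672 = 0.72332
  30–34: 5 × 121.76/1000 × 0.9494 = 0.57799
  35–39: 5 × 83.15/1000 × 0.9467 = 0.39359
  40–44: 5 × 30.09/1000 × 0.9375 = 0.14105
  45–49: 5 × 9.94/1000 × 0.9313 = 0.04629
Sum = 2.64560
NRR = 0.49020 × 2.64560 = 1.29687
An NRR exceeding 1 indicates intrinsic growth under these rates.

1.297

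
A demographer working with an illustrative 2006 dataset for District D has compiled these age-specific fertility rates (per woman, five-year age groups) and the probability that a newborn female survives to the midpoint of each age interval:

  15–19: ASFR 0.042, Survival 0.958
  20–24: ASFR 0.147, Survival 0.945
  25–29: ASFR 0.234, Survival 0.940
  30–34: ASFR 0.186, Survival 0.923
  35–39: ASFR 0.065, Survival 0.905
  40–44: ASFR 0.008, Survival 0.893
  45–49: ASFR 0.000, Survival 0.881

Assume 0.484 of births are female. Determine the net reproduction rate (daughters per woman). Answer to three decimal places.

Proportion female at birth = 0.484.
Each age group contributes 5 × ASFR × survival:
  15–19: 5 × 0.042 × 0.958 = 0.20118
  20–24: 5 × 0.147 × 0.945 = 0.69458
  25–29: 5 × 0.234 × 0.940 = 1.09980
  30–34: 5 × 0.186 × 0.923 = 0.85839
  35–39: 5 × 0.065 × 0.905 = 0.29413
  40–44: 5 × 0.008 × 0.893 = 0.03572
  45–49: 5 × 0.000 × 0.881 = 0.00000
Sum = 3.18380
NRR = 0.484 × 3.18380 = 1.54096
With NRR above 1 the population is above replacement fertility.

1.541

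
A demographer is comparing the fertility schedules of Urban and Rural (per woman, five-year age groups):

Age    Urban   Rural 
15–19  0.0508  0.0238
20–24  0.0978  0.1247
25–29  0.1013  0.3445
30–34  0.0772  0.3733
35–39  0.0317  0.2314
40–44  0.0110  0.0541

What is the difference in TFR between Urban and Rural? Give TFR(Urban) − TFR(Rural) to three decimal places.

-3.910

Urban:
  Sum of ASFRs = 0.0508 + 0.0978 + 0.1013 + 0.0772 + 0.0317 + 0.0110 = 0.3698
  TFR = 5 × 0.3698 = 1.849
Rural:
  Sum of ASFRs = 0.0238 + 0.1247 + 0.3445 + 0.3733 + 0.2314 + 0.0541 = 1.1518
  TFR = 5 × 1.1518 = 5.759
Difference = 1.849 − 5.759 = -3.91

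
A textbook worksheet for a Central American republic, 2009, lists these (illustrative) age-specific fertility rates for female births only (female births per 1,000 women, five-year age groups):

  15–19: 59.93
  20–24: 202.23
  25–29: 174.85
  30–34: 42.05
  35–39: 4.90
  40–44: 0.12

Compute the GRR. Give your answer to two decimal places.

2.42

Sum of female ASFRs = 59.93 + 202.23 + 174.85 + 42.05 + 4.90 + 0.12 = 484.08
GRR = 5 × 484.08 / 1000 = 2.4204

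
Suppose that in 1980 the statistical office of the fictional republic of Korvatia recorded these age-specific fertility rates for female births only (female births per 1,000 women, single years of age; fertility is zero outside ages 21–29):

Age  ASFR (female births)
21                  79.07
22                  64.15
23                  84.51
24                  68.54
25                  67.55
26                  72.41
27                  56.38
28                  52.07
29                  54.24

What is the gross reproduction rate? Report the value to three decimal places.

Sum of female ASFRs = 79.07 + 64.15 + 84.51 + 68.54 + 67.55 + 72.41 + 56.38 + 52.07 + 54.24 = 598.92
GRR = 598.92 / 1000 = 0.59892

0.599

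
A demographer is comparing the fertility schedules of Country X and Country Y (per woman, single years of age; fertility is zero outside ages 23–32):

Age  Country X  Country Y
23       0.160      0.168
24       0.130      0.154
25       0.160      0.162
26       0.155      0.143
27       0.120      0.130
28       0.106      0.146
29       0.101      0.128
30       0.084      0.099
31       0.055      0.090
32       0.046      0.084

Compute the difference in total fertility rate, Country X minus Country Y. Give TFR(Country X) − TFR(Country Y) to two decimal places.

Country X:
  Sum of ASFRs = 0.160 + 0.130 + 0.160 + 0.155 + 0.120 + 0.106 + 0.101 + 0.084 + 0.055 + 0.046 = 1.117
  TFR = 1.117
Country Y:
  Sum of ASFRs = 0.168 + 0.154 + 0.162 + 0.143 + 0.130 + 0.146 + 0.128 + 0.099 + 0.090 + 0.084 = 1.304
  TFR = 1.304
Difference = 1.117 − 1.304 = -0.187

-0.19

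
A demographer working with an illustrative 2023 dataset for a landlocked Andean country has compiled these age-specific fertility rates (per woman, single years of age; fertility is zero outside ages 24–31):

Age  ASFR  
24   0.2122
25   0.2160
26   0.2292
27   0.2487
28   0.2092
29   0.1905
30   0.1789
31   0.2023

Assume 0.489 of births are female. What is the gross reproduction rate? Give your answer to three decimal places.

0.825

Proportion female at birth = 0.489.
Sum of ASFRs = 0.2122 + 0.2160 + 0.2292 + 0.2487 + 0.2092 + 0.1905 + 0.1789 + 0.2023 = 1.6870
TFR = 1.687
GRR = 0.489 × 1.687 = 0.82494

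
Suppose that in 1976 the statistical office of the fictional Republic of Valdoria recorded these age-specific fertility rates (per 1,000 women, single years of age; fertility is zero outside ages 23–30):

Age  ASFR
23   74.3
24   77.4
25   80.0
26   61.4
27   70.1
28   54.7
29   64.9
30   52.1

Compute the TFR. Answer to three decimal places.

0.535

Sum of ASFRs = 74.3 + 77.4 + 80.0 + 61.4 + 70.1 + 54.7 + 64.9 + 52.1 = 534.9
TFR = 534.9 / 1000 = 0.5349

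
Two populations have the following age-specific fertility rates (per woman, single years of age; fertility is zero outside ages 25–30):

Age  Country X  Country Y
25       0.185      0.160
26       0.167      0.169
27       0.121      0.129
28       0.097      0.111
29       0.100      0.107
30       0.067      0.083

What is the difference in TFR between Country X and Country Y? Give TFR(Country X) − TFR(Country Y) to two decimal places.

Country X:
  Sum of ASFRs = 0.185 + 0.167 + 0.121 + 0.097 + 0.100 + 0.067 = 0.737
  TFR = 0.737
Country Y:
  Sum of ASFRs = 0.160 + 0.169 + 0.129 + 0.111 + 0.107 + 0.083 = 0.759
  TFR = 0.759
Difference = 0.737 − 0.759 = -0.022

-0.02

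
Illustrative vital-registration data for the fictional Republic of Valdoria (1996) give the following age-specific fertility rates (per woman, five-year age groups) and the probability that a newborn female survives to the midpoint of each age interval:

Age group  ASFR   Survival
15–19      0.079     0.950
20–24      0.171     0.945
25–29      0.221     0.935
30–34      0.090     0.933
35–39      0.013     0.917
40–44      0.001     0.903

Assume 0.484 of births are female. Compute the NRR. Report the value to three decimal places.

1.307

Proportion female at birth = 0.484.
Per-age-group product (5 × ASFR × survival probability):
  15–19: 5 × 0.079 × 0.950 = 0.37525
  20–24: 5 × 0.171 × 0.945 = 0.80798
  25–29: 5 × 0.221 × 0.935 = 1.03318
  30–34: 5 × 0.090 × 0.933 = 0.41985
  35–39: 5 × 0.013 × 0.917 = 0.05961
  40–44: 5 × 0.001 × 0.903 = 0.00452
Sum = 2.70039
NRR = 0.484 × 2.70039 = 1.30699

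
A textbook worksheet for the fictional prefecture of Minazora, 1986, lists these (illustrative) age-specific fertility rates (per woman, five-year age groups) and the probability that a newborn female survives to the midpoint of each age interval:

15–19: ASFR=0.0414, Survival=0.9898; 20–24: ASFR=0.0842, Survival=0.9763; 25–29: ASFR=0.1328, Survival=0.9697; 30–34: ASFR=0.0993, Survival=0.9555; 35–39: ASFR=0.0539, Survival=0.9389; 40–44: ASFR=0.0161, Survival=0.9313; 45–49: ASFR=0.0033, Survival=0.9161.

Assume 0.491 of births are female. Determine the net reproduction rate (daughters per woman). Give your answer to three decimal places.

Proportion female at birth = 0.491.
Weighting each age-specific rate by interval width and survival:
  15–19: 5 × 0.0414 × 0.9898 = 0.20489
  20–24: 5 × 0.0842 × 0.9763 = 0.41102
  25–29: 5 × 0.1328 × 0.9697 = 0.64388
  30–34: 5 × 0.0993 × 0.9555 = 0.47441
  35–39: 5 × 0.0539 × 0.9389 = 0.25303
  40–44: 5 × 0.0161 × 0.9313 = 0.07497
  45–49: 5 × 0.0033 × 0.9161 = 0.01512
Sum = 2.07732
NRR = 0.491 × 2.07732 = 1.01996

1.020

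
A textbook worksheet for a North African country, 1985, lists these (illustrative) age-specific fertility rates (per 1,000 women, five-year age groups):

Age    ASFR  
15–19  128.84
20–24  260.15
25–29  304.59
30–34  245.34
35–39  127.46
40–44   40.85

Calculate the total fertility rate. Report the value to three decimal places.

Sum of ASFRs = 128.84 + 260.15 + 304.59 + 245.34 + 127.46 + 40.85 = 1107.23
TFR = 5 × 1107.23 / 1000 = 5.53615

5.536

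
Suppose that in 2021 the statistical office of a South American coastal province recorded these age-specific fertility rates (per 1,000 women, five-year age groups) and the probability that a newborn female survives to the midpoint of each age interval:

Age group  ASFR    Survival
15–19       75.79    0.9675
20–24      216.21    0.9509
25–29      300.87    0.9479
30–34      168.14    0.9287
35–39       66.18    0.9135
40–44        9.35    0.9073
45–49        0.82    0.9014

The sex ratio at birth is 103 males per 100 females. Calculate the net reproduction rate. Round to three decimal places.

Proportion female at birth = 100 / (100 + 103) = 0.49261.
Weighting each age-specific rate by interval width and survival:
  15–19: 5 × 75.79/1000 × 0.9675 = 0.36663
  20–24: 5 × 216.21/1000 × 0.9509 = 1.02797
  25–29: 5 × 300.87/1000 × 0.9479 = 1.42597
  30–34: 5 × 168.14/1000 × 0.9287 = 0.78076
  35–39: 5 × 66.18/1000 × 0.9135 = 0.30228
  40–44: 5 × 9.35/1000 × 0.9073 = 0.04242
  45–49: 5 × 0.82/1000 × 0.9014 = 0.00370
Sum = 3.94973
NRR = 0.49261 × 3.94973 = 1.94568

1.946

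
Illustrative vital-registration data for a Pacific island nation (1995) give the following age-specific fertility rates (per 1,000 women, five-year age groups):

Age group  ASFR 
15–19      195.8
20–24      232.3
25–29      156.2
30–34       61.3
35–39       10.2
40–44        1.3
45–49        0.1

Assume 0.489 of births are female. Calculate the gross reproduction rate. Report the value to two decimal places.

Proportion female at birth = 0.489.
Sum of ASFRs = 195.8 + 232.3 + 156.2 + 61.3 + 10.2 + 1.3 + 0.1 = 657.2
TFR = 5 × 657.2 / 1000 = 3.286
GRR = 0.489 × 3.286 = 1.60685

1.61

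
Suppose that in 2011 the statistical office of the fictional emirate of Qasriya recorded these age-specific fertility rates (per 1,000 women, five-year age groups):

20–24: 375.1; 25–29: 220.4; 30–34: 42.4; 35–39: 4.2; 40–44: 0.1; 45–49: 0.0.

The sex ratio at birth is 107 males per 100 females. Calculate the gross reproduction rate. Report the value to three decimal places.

1.551

Proportion female at birth = 100 / (100 + 107) = 0.48309.
Sum of ASFRs = 375.1 + 220.4 + 42.4 + 4.2 + 0.1 + 0.0 = 642.2
TFR = 5 × 642.2 / 1000 = 3.211
GRR = 0.48309 × 3.211 = 1.55120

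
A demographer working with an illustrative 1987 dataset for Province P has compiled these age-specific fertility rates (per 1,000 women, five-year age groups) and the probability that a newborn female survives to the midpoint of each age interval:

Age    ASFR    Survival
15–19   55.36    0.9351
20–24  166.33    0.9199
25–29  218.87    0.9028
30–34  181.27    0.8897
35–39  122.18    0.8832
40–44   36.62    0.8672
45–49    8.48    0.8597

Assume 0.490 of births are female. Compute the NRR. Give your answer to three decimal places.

1.741

Proportion female at birth = 0.490.
Weighting each age-specific rate by interval width and survival:
  15–19: 5 × 55.36/1000 × 0.9351 = 0.25884
  20–24: 5 × 166.33/1000 × 0.9199 = 0.76503
  25–29: 5 × 218.87/1000 × 0.9028 = 0.98798
  30–34: 5 × 181.27/1000 × 0.8897 = 0.80638
  35–39: 5 × 122.18/1000 × 0.8832 = 0.53955
  40–44: 5 × 36.62/1000 × 0.8672 = 0.15878
  45–49: 5 × 8.48/1000 × 0.8597 = 0.03645
Sum = 3.55301
NRR = 0.490 × 3.55301 = 1.74097
An NRR exceeding 1 indicates intrinsic growth under these rates.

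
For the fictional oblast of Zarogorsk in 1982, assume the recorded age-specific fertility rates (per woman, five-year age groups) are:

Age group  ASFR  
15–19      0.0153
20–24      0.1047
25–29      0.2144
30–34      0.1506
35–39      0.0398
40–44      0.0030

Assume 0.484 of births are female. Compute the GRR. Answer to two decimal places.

Proportion female at birth = 0.484.
Sum of ASFRs = 0.0153 + 0.1047 + 0.2144 + 0.1506 + 0.0398 + 0.0030 = 0.5278
TFR = 5 × 0.5278 = 2.639
GRR = 0.484 × 2.639 = 1.27728

1.28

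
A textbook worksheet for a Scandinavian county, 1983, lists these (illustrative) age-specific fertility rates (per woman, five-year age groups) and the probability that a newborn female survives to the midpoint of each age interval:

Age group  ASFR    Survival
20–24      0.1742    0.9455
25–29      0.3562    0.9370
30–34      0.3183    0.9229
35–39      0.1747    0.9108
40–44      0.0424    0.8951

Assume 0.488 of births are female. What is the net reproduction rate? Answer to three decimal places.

2.414

Proportion female at birth = 0.488.
Per-age-group product (5 × ASFR × survival probability):
  20–24: 5 × 0.1742 × 0.9455 = 0.82353
  25–29: 5 × 0.3562 × 0.9370 = 1.66880
  30–34: 5 × 0.3183 × 0.9229 = 1.46880
  35–39: 5 × 0.1747 × 0.9108 = 0.79558
  40–44: 5 × 0.0424 × 0.8951 = 0.18976
Sum = 4.94647
NRR = 0.488 × 4.94647 = 2.41388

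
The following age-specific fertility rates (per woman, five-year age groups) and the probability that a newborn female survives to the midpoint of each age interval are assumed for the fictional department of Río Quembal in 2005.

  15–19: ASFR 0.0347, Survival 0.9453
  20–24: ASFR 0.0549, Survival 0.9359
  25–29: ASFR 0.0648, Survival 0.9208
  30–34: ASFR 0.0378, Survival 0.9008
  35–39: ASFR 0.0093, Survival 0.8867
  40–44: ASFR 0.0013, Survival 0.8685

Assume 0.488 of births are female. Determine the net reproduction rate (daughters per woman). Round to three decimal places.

0.457

Proportion female at birth = 0.488.
Weighting each age-specific rate by interval width and survival:
  15–19: 5 × 0.0347 × 0.9453 = 0.16401
  20–24: 5 × 0.0549 × 0.9359 = 0.25690
  25–29: 5 × 0.0648 × 0.9208 = 0.29834
  30–34: 5 × 0.0378 × 0.9008 = 0.17025
  35–39: 5 × 0.0093 × 0.8867 = 0.04123
  40–44: 5 × 0.0013 × 0.8685 = 0.00565
Sum = 0.93638
NRR = 0.488 × 0.93638 = 0.45695
NRR < 1, so the cohort does not fully replace itself.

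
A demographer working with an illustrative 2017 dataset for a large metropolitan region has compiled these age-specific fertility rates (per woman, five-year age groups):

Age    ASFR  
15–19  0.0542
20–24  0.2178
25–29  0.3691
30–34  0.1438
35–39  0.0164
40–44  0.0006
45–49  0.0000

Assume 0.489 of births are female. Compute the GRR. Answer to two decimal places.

Proportion female at birth = 0.489.
Sum of ASFRs = 0.0542 + 0.2178 + 0.3691 + 0.1438 + 0.0164 + 0.0006 + 0.0000 = 0.8019
TFR = 5 × 0.8019 = 4.0095
GRR = 0.489 × 4.0095 = 1.96065

1.96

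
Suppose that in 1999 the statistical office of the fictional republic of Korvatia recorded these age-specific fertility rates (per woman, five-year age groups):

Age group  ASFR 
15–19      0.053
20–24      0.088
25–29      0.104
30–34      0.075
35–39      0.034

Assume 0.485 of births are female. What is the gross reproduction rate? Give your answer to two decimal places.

Proportion female at birth = 0.485.
Sum of ASFRs = 0.053 + 0.088 + 0.104 + 0.075 + 0.034 = 0.354
TFR = 5 × 0.354 = 1.77
GRR = 0.485 × 1.77 = 0.85845

0.86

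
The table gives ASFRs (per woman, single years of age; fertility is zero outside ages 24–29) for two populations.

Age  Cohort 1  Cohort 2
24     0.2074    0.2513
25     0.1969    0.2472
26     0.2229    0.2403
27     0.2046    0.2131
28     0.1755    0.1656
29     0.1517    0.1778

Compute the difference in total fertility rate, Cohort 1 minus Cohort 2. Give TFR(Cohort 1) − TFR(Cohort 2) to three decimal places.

-0.136

Cohort 1:
  Sum of ASFRs = 0.2074 + 0.1969 + 0.2229 + 0.2046 + 0.1755 + 0.1517 = 1.1590
  TFR = 1.159
Cohort 2:
  Sum of ASFRs = 0.2513 + 0.2472 + 0.2403 + 0.2131 + 0.1656 + 0.1778 = 1.2953
  TFR = 1.2953
Difference = 1.159 − 1.2953 = -0.1363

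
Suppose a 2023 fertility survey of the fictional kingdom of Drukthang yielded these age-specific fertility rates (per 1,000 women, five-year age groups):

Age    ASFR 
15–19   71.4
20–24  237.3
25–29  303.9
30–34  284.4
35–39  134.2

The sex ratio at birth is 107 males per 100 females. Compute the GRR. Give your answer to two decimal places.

Proportion female at birth = 100 / (100 + 107) = 0.48309.
Sum of ASFRs = 71.4 + 237.3 + 303.9 + 284.4 + 134.2 = 1031.2
TFR = 5 × 1031.2 / 1000 = 5.156
GRR = 0.48309 × 5.156 = 2.49081

2.49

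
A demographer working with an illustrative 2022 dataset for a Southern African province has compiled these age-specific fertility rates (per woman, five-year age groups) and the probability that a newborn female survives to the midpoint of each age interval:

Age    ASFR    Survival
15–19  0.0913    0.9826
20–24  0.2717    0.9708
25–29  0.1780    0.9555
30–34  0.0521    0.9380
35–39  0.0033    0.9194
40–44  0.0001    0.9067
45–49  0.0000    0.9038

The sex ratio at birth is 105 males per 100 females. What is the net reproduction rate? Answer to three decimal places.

Proportion female at birth = 100 / (100 + 105) = 0.48780.
Survival-weighted fertility by age (5·fₓ·Sₓ):
  15–19: 5 × 0.0913 × 0.9826 = 0.44856
  20–24: 5 × 0.2717 × 0.9708 = 1.31883
  25–29: 5 × 0.1780 × 0.9555 = 0.85040
  30–34: 5 × 0.0521 × 0.9380 = 0.24435
  35–39: 5 × 0.0033 × 0.9194 = 0.01517
  40–44: 5 × 0.0001 × 0.9067 = 0.00045
  45–49: 5 × 0.0000 × 0.9038 = 0.00000
Sum = 2.87776
NRR = 0.48780 × 2.87776 = 1.40377
An NRR exceeding 1 indicates intrinsic growth under these rates.

1.404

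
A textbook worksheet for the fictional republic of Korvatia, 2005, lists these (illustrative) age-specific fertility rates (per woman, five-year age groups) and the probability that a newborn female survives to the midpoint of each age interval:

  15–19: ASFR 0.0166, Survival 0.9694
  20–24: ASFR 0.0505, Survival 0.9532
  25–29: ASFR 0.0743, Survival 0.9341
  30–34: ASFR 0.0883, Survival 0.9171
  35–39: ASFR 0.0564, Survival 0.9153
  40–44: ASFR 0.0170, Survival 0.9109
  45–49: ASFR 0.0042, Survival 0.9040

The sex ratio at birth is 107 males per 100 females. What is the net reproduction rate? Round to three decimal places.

Proportion female at birth = 100 / (100 + 107) = 0.48309.
Per-age-group product (5 × ASFR × survival probability):
  15–19: 5 × 0.0166 × 0.9694 = 0.08046
  20–24: 5 × 0.0505 × 0.9532 = 0.24068
  25–29: 5 × 0.0743 × 0.9341 = 0.34702
  30–34: 5 × 0.0883 × 0.9171 = 0.40490
  35–39: 5 × 0.0564 × 0.9153 = 0.25811
  40–44: 5 × 0.0170 × 0.9109 = 0.07743
  45–49: 5 × 0.0042 × 0.9040 = 0.01898
Sum = 1.42758
NRR = 0.48309 × 1.42758 = 0.68965

0.690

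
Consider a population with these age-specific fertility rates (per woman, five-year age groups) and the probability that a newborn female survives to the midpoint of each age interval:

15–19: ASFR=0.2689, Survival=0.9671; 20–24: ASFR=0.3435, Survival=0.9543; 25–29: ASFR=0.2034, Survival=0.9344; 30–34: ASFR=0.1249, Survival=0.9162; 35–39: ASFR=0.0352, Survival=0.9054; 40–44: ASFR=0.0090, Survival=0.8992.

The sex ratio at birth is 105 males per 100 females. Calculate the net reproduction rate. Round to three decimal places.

2.274

Proportion female at birth = 100 / (100 + 105) = 0.48780.
Weighting each age-specific rate by interval width and survival:
  15–19: 5 × 0.2689 × 0.9671 = 1.30027
  20–24: 5 × 0.3435 × 0.9543 = 1.63901
  25–29: 5 × 0.2034 × 0.9344 = 0.95028
  30–34: 5 × 0.1249 × 0.9162 = 0.57217
  35–39: 5 × 0.0352 × 0.9054 = 0.15935
  40–44: 5 × 0.0090 × 0.8992 = 0.04046
Sum = 4.66154
NRR = 0.48780 × 4.66154 = 2.27390
An NRR exceeding 1 indicates intrinsic growth under these rates.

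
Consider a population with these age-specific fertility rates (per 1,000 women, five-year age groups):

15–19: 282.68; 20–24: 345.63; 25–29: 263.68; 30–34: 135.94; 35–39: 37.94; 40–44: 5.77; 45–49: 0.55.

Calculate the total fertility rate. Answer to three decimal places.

5.361

Sum of ASFRs = 282.68 + 345.63 + 263.68 + 135.94 + 37.94 + 5.77 + 0.55 = 1072.19
TFR = 5 × 1072.19 / 1000 = 5.36095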